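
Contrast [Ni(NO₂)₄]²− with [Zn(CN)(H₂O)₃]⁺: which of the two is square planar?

For [Ni(NO₂)₄]²−: Summing ligand charges against the −2 overall charge gives an oxidation state of +2 for nickel. Ni sits in group 10, so the d-electron count is 10 − 2 = 8. Nitro (N-bound nitrite) is a strong-field ligand (high in the spectrochemical series). A 3d d⁸ ion with strong-field ligands gains enough CFSE to favour square planar over tetrahedral. → square planar.
For [Zn(CN)(H₂O)₃]⁺: Each cyanide is −1; water is neutral; balancing the +1 overall charge requires Zn(II). Zn sits in group 12, so the d-electron count is 12 − 2 = 10. A d¹⁰ ion has no crystal-field stabilisation preference between square planar and tetrahedral, so four ligands adopt the sterically favoured tetrahedral geometry. → tetrahedral.

[Ni(NO₂)₄]²−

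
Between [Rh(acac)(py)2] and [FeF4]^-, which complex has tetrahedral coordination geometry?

For [Rh(acac)(py)2]: Ligand charges: each acetylacetonate is −1; pyridine is neutral. With an overall charge of 0 the rhodium centre must be in the +1 oxidation state. Group 9 minus oxidation state 1 gives a d⁸ configuration. A 4d d⁸ ion has a large crystal-field splitting; square planar leaves the high-energy d_{x²−y²} orbital empty and maximises CFSE. → square planar.
For [FeF4]^-: Each fluoride is −1; balancing the −1 overall charge requires Fe(III). Iron is a group-8 element; Fe(III) is therefore d⁵. A high-spin d⁵ ion has zero CFSE in either geometry, so four ligands adopt the sterically favoured tetrahedral geometry. → tetrahedral.

[FeF4]^-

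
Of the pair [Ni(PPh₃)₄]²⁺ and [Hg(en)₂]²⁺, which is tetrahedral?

[Hg(en)₂]²⁺

For [Ni(PPh₃)₄]²⁺: Summing ligand charges against the +2 overall charge gives an oxidation state of +2 for nickel. Group 10 minus oxidation state 2 gives a d⁸ configuration. Triphenylphosphine is a strong-field ligand (high in the spectrochemical series). A 3d d⁸ ion with strong-field ligands gains enough CFSE to favour square planar over tetrahedral. → square planar.
For [Hg(en)₂]²⁺: Summing ligand charges against the +2 overall charge gives an oxidation state of +2 for mercury. Hg sits in group 12, so the d-electron count is 12 − 2 = 10. A d¹⁰ ion has no crystal-field stabilisation preference between square planar and tetrahedral, so four ligands adopt the sterically favoured tetrahedral geometry. → tetrahedral.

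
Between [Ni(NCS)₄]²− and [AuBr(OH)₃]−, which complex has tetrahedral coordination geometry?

For [Ni(NCS)₄]²−: Summing ligand charges against the −2 overall charge gives an oxidation state of +2 for nickel. Nickel is a group-10 element; Ni(II) is therefore d⁸. Isothiocyanate is a weak-field ligand. With weak-field ligands the CFSE gain from square planar is small, so a 3d d⁸ ion takes the sterically preferred tetrahedral geometry. → tetrahedral.
For [AuBr(OH)₃]−: Summing ligand charges against the −1 overall charge gives an oxidation state of +3 for gold. Group 11 minus oxidation state 3 gives a d⁸ configuration. A 5d d⁸ ion has a large crystal-field splitting; square planar leaves the high-energy d_{x²−y²} orbital empty and maximises CFSE. → square planar.

[Ni(NCS)₄]²−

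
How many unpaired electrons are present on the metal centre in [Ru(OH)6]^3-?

1 unpaired electron

Ligand charges: each hydroxide is −1. With an overall charge of −3 the ruthenium centre must be in the +3 oxidation state.
Ru sits in group 8, so the d-electron count is 8 − 3 = 5.
The spin state decides the count: a 4d ion has a large Δₒ and is invariably low-spin.
An octahedral low-spin d⁵ ion is t₂g⁵e_g⁰, giving 1 unpaired electron.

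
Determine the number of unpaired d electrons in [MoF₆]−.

Ligand charges: each fluoride is −1. With an overall charge of −1 the molybdenum centre must be in the +5 oxidation state.
Mo sits in group 6, so the d-electron count is 6 − 5 = 1.
In an octahedral field the d¹ configuration is t₂g¹e_g⁰ (only one arrangement possible), giving 1 unpaired electron.

1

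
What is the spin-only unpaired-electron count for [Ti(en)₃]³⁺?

Ethylenediamine is neutral; balancing the +3 overall charge requires Ti(III).
Titanium is a group-4 element; Ti(III) is therefore d¹.
Counting donor atoms: 3×ethylenediamine (bidentate) → 6 donors. Coordination number = 6.
In an octahedral field the d¹ configuration is t₂g¹e_g⁰ (only one arrangement possible), giving 1 unpaired electron.

1 unpaired electron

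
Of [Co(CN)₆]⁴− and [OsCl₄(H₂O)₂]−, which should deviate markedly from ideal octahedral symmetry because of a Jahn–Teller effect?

[Co(CN)₆]⁴−

[Co(CN)₆]⁴−: Summing ligand charges against the −4 overall charge gives an oxidation state of +2 for cobalt. Cobalt is a group-9 element; Co(II) is therefore d⁷. Cyanide is a strong-field ligand (high in the spectrochemical series) for a first-row metal, so the complex is low-spin. The t₂g⁶e_g¹ (low-spin) configuration has an unevenly filled e_g set; the Jahn–Teller theorem predicts a tetragonal distortion (typically axial elongation) to lift the degeneracy.
[OsCl₄(H₂O)₂]−: Each chloride is −1; water is neutral; balancing the −1 overall charge requires Os(III). Osmium is a group-8 element; Os(III) is therefore d⁵. A 5d ion has a large Δₒ and is invariably low-spin. The d⁵ configuration leaves the e_g set evenly filled (or empty) — no strong Jahn–Teller driving force.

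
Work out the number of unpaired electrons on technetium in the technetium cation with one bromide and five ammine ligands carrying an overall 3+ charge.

3 unpaired electrons

Ligand charges: each bromide is −1; ammonia is neutral. With an overall charge of +3 the technetium centre must be in the +4 oxidation state.
Tc sits in group 7, so the d-electron count is 7 − 4 = 3.
In an octahedral field the d³ configuration is t₂g³e_g⁰ (only one arrangement possible), giving 3 unpaired electrons.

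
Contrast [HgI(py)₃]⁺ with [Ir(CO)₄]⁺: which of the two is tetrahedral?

For [HgI(py)₃]⁺: Each iodide is −1; pyridine is neutral; balancing the +1 overall charge requires Hg(II). Group 12 minus oxidation state 2 gives a d¹⁰ configuration. A d¹⁰ ion has no crystal-field stabilisation preference between square planar and tetrahedral, so four ligands adopt the sterically favoured tetrahedral geometry. → tetrahedral.
For [Ir(CO)₄]⁺: Ligand charges: carbonyl is neutral. With an overall charge of +1 the iridium centre must be in the +1 oxidation state. Ir sits in group 9, so the d-electron count is 9 − 1 = 8. A 5d d⁸ ion has a large crystal-field splitting; square planar leaves the high-energy d_{x²−y²} orbital empty and maximises CFSE. → square planar.

[HgI(py)₃]⁺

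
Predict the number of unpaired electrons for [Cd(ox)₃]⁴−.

0

Summing ligand charges against the −4 overall charge gives an oxidation state of +2 for cadmium.
Cadmium is a group-12 element; Cd(II) is therefore d¹⁰.
Counting donor atoms: 3×oxalate (bidentate) → 6 donors. Coordination number = 6.
In an octahedral field the d¹⁰ configuration is t₂g⁶e_g⁴, giving 0 unpaired electrons.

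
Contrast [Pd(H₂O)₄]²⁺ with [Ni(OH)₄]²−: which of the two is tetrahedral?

[Ni(OH)₄]²−

For [Pd(H₂O)₄]²⁺: Summing ligand charges against the +2 overall charge gives an oxidation state of +2 for palladium. Palladium is a group-10 element; Pd(II) is therefore d⁸. A 4d d⁸ ion has a large crystal-field splitting; square planar leaves the high-energy d_{x²−y²} orbital empty and maximises CFSE. → square planar.
For [Ni(OH)₄]²−: Ligand charges: each hydroxide is −1. With an overall charge of −2 the nickel centre must be in the +2 oxidation state. Group 10 minus oxidation state 2 gives a d⁸ configuration. Hydroxide is a weak-field ligand. With weak-field ligands the CFSE gain from square planar is small, so a 3d d⁸ ion takes the sterically preferred tetrahedral geometry. → tetrahedral.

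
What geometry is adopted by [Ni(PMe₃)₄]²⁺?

square planar

Summing ligand charges against the +2 overall charge gives an oxidation state of +2 for nickel.
Nickel is a group-10 element; Ni(II) is therefore d⁸.
With 4 monodentate ligands the coordination number is 4.
Trimethylphosphine is a strong-field ligand (high in the spectrochemical series).
A 3d d⁸ ion with strong-field ligands gains enough CFSE to favour square planar over tetrahedral.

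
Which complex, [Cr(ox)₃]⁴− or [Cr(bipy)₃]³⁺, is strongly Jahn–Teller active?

[Cr(ox)₃]⁴−

[Cr(ox)₃]⁴−: Ligand charges: each oxalate is −2. With an overall charge of −4 the chromium centre must be in the +2 oxidation state. Group 6 minus oxidation state 2 gives a d⁴ configuration. Oxalate is a weak-field ligand for a first-row metal, so the complex is high-spin. The t₂g³e_g¹ (high-spin) configuration has an unevenly filled e_g set; the Jahn–Teller theorem predicts a tetragonal distortion (typically axial elongation) to lift the degeneracy.
[Cr(bipy)₃]³⁺: Summing ligand charges against the +3 overall charge gives an oxidation state of +3 for chromium. Chromium is a group-6 element; Cr(III) is therefore d³. The d³ configuration leaves the e_g set evenly filled (or empty) — no strong Jahn–Teller driving force.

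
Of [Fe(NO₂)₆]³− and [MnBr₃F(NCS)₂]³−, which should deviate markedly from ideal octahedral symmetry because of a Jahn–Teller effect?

[Fe(NO₂)₆]³−: Ligand charges: each nitro (N-bound nitrite) is −1. With an overall charge of −3 the iron centre must be in the +3 oxidation state. Iron is a group-8 element; Fe(III) is therefore d⁵. Nitro (N-bound nitrite) is a strong-field ligand (high in the spectrochemical series) for a first-row metal, so the complex is low-spin. The d⁵ configuration leaves the e_g set evenly filled (or empty) — no strong Jahn–Teller driving force.
[MnBr₃F(NCS)₂]³−: Summing ligand charges against the −3 overall charge gives an oxidation state of +3 for manganese. Group 7 minus oxidation state 3 gives a d⁴ configuration. Bromide, fluoride, and isothiocyanate are weak-field ligands for a first-row metal, so the complex is high-spin. The t₂g³e_g¹ (high-spin) configuration has an unevenly filled e_g set; the Jahn–Teller theorem predicts a tetragonal distortion (typically axial elongation) to lift the degeneracy.

[MnBr₃F(NCS)₂]³−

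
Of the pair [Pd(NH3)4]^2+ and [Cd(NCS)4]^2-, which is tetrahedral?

For [Pd(NH3)4]^2+: Ligand charges: ammonia is neutral. With an overall charge of +2 the palladium centre must be in the +2 oxidation state. Palladium is a group-10 element; Pd(II) is therefore d⁸. A 4d d⁸ ion has a large crystal-field splitting; square planar leaves the high-energy d_{x²−y²} orbital empty and maximises CFSE. → square planar.
For [Cd(NCS)4]^2-: Each isothiocyanate is −1; balancing the −2 overall charge requires Cd(II). Group 12 minus oxidation state 2 gives a d¹⁰ configuration. A d¹⁰ ion has no crystal-field stabilisation preference between square planar and tetrahedral, so four ligands adopt the sterically favoured tetrahedral geometry. → tetrahedral.

[Cd(NCS)4]^2-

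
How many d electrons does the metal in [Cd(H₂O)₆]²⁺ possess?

Ligand charges: water is neutral. With an overall charge of +2 the cadmium centre must be in the +2 oxidation state.
Group 12 minus oxidation state 2 gives a d¹⁰ configuration.

d¹⁰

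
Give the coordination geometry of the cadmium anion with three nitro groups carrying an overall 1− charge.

trigonal planar

Ligand charges: each nitro (N-bound nitrite) is −1. With an overall charge of −1 the cadmium centre must be in the +2 oxidation state.
Cadmium is a group-12 element; Cd(II) is therefore d¹⁰.
Coordination number: 3.
Three ligands around a d¹⁰ centre minimise repulsion in a trigonal-planar arrangement.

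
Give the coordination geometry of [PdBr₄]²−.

square planar

Ligand charges: each bromide is −1. With an overall charge of −2 the palladium centre must be in the +2 oxidation state.
Pd sits in group 10, so the d-electron count is 10 − 2 = 8.
Coordination number: 4.
A 4d d⁸ ion has a large crystal-field splitting; square planar leaves the high-energy d_{x²−y²} orbital empty and maximises CFSE.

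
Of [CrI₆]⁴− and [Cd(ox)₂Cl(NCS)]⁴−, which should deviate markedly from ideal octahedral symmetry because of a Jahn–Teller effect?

[CrI₆]⁴−: Summing ligand charges against the −4 overall charge gives an oxidation state of +2 for chromium. Group 6 minus oxidation state 2 gives a d⁴ configuration. Iodide is a weak-field ligand for a first-row metal, so the complex is high-spin. The t₂g³e_g¹ (high-spin) configuration has an unevenly filled e_g set; the Jahn–Teller theorem predicts a tetragonal distortion (typically axial elongation) to lift the degeneracy.
[Cd(ox)₂Cl(NCS)]⁴−: Ligand charges: each oxalate is −2; each chloride is −1; each isothiocyanate is −1. With an overall charge of −4 the cadmium centre must be in the +2 oxidation state. Group 12 minus oxidation state 2 gives a d¹⁰ configuration. The d¹⁰ configuration leaves the e_g set evenly filled (or empty) — no strong Jahn–Teller driving force.

[CrI₆]⁴−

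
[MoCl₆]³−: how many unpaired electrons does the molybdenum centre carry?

Each chloride is −1; balancing the −3 overall charge requires Mo(III).
Group 6 minus oxidation state 3 gives a d³ configuration.
In an octahedral field the d³ configuration is t₂g³e_g⁰ (only one arrangement possible), giving 3 unpaired electrons.

3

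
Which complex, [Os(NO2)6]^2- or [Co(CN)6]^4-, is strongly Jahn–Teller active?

[Co(CN)6]^4-

[Os(NO2)6]^2-: Summing ligand charges against the −2 overall charge gives an oxidation state of +4 for osmium. Os sits in group 8, so the d-electron count is 8 − 4 = 4. A 5d ion has a large Δₒ and is invariably low-spin. The d⁴ configuration leaves the e_g set evenly filled (or empty) — no strong Jahn–Teller driving force.
[Co(CN)6]^4-: Summing ligand charges against the −4 overall charge gives an oxidation state of +2 for cobalt. Group 9 minus oxidation state 2 gives a d⁷ configuration. Cyanide is a strong-field ligand (high in the spectrochemical series) for a first-row metal, so the complex is low-spin. The t₂g⁶e_g¹ (low-spin) configuration has an unevenly filled e_g set; the Jahn–Teller theorem predicts a tetragonal distortion (typically axial elongation) to lift the degeneracy.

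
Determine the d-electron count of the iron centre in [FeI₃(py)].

Summing ligand charges against the 0 overall charge gives an oxidation state of +3 for iron.
Fe sits in group 8, so the d-electron count is 8 − 3 = 5.

d⁵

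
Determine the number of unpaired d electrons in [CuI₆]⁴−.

Ligand charges: each iodide is −1. With an overall charge of −4 the copper centre must be in the +2 oxidation state.
Cu sits in group 11, so the d-electron count is 11 − 2 = 9.
In an octahedral field the d⁹ configuration is t₂g⁶e_g³ (only one arrangement possible), giving 1 unpaired electron.

1 unpaired electron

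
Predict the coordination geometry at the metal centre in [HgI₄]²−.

Ligand charges: each iodide is −1. With an overall charge of −2 the mercury centre must be in the +2 oxidation state.
Mercury is a group-12 element; Hg(II) is therefore d¹⁰.
Coordination number: 4.
A d¹⁰ ion has no crystal-field stabilisation preference between square planar and tetrahedral, so four ligands adopt the sterically favoured tetrahedral geometry.

tetrahedral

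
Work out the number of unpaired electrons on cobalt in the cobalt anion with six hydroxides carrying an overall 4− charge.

Summing ligand charges against the −4 overall charge gives an oxidation state of +2 for cobalt.
Group 9 minus oxidation state 2 gives a d⁷ configuration.
The spin state decides the count: Hydroxide is a weak-field ligand for a first-row metal, so the complex is high-spin.
An octahedral high-spin d⁷ ion is t₂g⁵e_g², giving 3 unpaired electrons.

3 unpaired electrons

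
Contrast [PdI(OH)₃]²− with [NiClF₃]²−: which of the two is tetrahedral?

[NiClF₃]²−

For [PdI(OH)₃]²−: Ligand charges: each iodide is −1; each hydroxide is −1. With an overall charge of −2 the palladium centre must be in the +2 oxidation state. Group 10 minus oxidation state 2 gives a d⁸ configuration. A 4d d⁸ ion has a large crystal-field splitting; square planar leaves the high-energy d_{x²−y²} orbital empty and maximises CFSE. → square planar.
For [NiClF₃]²−: Ligand charges: each chloride is −1; each fluoride is −1. With an overall charge of −2 the nickel centre must be in the +2 oxidation state. Nickel is a group-10 element; Ni(II) is therefore d⁸. Chloride and fluoride are weak-field ligands. With weak-field ligands the CFSE gain from square planar is small, so a 3d d⁸ ion takes the sterically preferred tetrahedral geometry. → tetrahedral.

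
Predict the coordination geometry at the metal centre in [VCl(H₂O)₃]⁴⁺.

Summing ligand charges against the +4 overall charge gives an oxidation state of +5 for vanadium.
V sits in group 5, so the d-electron count is 5 − 5 = 0.
With 4 monodentate ligands the coordination number is 4.
A d⁰ ion has no crystal-field stabilisation preference between square planar and tetrahedral, so four ligands adopt the sterically favoured tetrahedral geometry.

tetrahedral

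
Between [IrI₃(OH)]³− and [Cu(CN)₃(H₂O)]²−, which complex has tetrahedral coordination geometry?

[Cu(CN)₃(H₂O)]²−

For [IrI₃(OH)]³−: Ligand charges: each iodide is −1; each hydroxide is −1. With an overall charge of −3 the iridium centre must be in the +1 oxidation state. Iridium is a group-9 element; Ir(I) is therefore d⁸. A 5d d⁸ ion has a large crystal-field splitting; square planar leaves the high-energy d_{x²−y²} orbital empty and maximises CFSE. → square planar.
For [Cu(CN)₃(H₂O)]²−: Each cyanide is −1; water is neutral; balancing the −2 overall charge requires Cu(I). Group 11 minus oxidation state 1 gives a d¹⁰ configuration. A d¹⁰ ion has no crystal-field stabilisation preference between square planar and tetrahedral, so four ligands adopt the sterically favoured tetrahedral geometry. → tetrahedral.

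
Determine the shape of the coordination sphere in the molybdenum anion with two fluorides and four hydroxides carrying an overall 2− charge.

octahedral

Ligand charges: each fluoride is −1; each hydroxide is −1. With an overall charge of −2 the molybdenum centre must be in the +4 oxidation state.
Molybdenum is a group-6 element; Mo(IV) is therefore d².
Coordination number: 6.
Six donors around a single metal centre give an octahedral coordination sphere.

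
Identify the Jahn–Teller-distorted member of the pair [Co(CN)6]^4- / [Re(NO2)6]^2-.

[Co(CN)6]^4-

[Co(CN)6]^4-: Summing ligand charges against the −4 overall charge gives an oxidation state of +2 for cobalt. Co sits in group 9, so the d-electron count is 9 − 2 = 7. Cyanide is a strong-field ligand (high in the spectrochemical series) for a first-row metal, so the complex is low-spin. The t₂g⁶e_g¹ (low-spin) configuration has an unevenly filled e_g set; the Jahn–Teller theorem predicts a tetragonal distortion (typically axial elongation) to lift the degeneracy.
[Re(NO2)6]^2-: Ligand charges: each nitro (N-bound nitrite) is −1. With an overall charge of −2 the rhenium centre must be in the +4 oxidation state. Re sits in group 7, so the d-electron count is 7 − 4 = 3. The d³ configuration leaves the e_g set evenly filled (or empty) — no strong Jahn–Teller driving force.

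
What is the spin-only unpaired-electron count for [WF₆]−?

Summing ligand charges against the −1 overall charge gives an oxidation state of +5 for tungsten.
Group 6 minus oxidation state 5 gives a d¹ configuration.
In an octahedral field the d¹ configuration is t₂g¹e_g⁰ (only one arrangement possible), giving 1 unpaired electron.

1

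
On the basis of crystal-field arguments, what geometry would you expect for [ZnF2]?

linear

Each fluoride is −1; balancing the 0 overall charge requires Zn(II).
Zinc is a group-12 element; Zn(II) is therefore d¹⁰.
Coordination number: 2.
A d¹⁰ ion with only two ligands adopts a linear arrangement (sp hybridisation; no CFSE preference).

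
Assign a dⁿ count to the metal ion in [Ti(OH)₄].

Ligand charges: each hydroxide is −1. With an overall charge of 0 the titanium centre must be in the +4 oxidation state.
Group 4 minus oxidation state 4 gives a d⁰ configuration.

d⁰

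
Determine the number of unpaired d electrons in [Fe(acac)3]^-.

Summing ligand charges against the −1 overall charge gives an oxidation state of +2 for iron.
Group 8 minus oxidation state 2 gives a d⁶ configuration.
Counting donor atoms: 3×acetylacetonate (bidentate) → 6 donors. Coordination number = 6.
The spin state decides the count: Acetylacetonate is a weak-field ligand for a first-row metal, so the complex is high-spin.
An octahedral high-spin d⁶ ion is t₂g⁴e_g², giving 4 unpaired electrons.

4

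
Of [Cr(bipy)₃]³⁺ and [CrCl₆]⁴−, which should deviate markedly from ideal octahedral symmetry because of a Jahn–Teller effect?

[Cr(bipy)₃]³⁺: 2,2′-bipyridine is neutral; balancing the +3 overall charge requires Cr(III). Group 6 minus oxidation state 3 gives a d³ configuration. The d³ configuration leaves the e_g set evenly filled (or empty) — no strong Jahn–Teller driving force.
[CrCl₆]⁴−: Each chloride is −1; balancing the −4 overall charge requires Cr(II). Cr sits in group 6, so the d-electron count is 6 − 2 = 4. Chloride is a weak-field ligand for a first-row metal, so the complex is high-spin. The t₂g³e_g¹ (high-spin) configuration has an unevenly filled e_g set; the Jahn–Teller theorem predicts a tetragonal distortion (typically axial elongation) to lift the degeneracy.

[CrCl₆]⁴−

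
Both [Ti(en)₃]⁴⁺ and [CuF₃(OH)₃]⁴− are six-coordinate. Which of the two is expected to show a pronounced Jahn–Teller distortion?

[Ti(en)₃]⁴⁺: Summing ligand charges against the +4 overall charge gives an oxidation state of +4 for titanium. Ti sits in group 4, so the d-electron count is 4 − 4 = 0. The d⁰ configuration leaves the e_g set evenly filled (or empty) — no strong Jahn–Teller driving force.
[CuF₃(OH)₃]⁴−: Summing ligand charges against the −4 overall charge gives an oxidation state of +2 for copper. Group 11 minus oxidation state 2 gives a d⁹ configuration. The t₂g⁶e_g³ configuration has an unevenly filled e_g set; the Jahn–Teller theorem predicts a tetragonal distortion (typically axial elongation) to lift the degeneracy.

[CuF₃(OH)₃]⁴−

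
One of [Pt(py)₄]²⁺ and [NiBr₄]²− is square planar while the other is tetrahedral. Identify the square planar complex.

For [Pt(py)₄]²⁺: Pyridine is neutral; balancing the +2 overall charge requires Pt(II). Group 10 minus oxidation state 2 gives a d⁸ configuration. A 5d d⁸ ion has a large crystal-field splitting; square planar leaves the high-energy d_{x²−y²} orbital empty and maximises CFSE. → square planar.
For [NiBr₄]²−: Ligand charges: each bromide is −1. With an overall charge of −2 the nickel centre must be in the +2 oxidation state. Ni sits in group 10, so the d-electron count is 10 − 2 = 8. Bromide is a weak-field ligand. With weak-field ligands the CFSE gain from square planar is small, so a 3d d⁸ ion takes the sterically preferred tetrahedral geometry. → tetrahedral.

[Pt(py)₄]²⁺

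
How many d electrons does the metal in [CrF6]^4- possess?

d4

Ligand charges: each fluoride is −1. With an overall charge of −4 the chromium centre must be in the +2 oxidation state.
Chromium is a group-6 element; Cr(II) is therefore d⁴.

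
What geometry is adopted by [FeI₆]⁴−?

octahedral

Each iodide is −1; balancing the −4 overall charge requires Fe(II).
Group 8 minus oxidation state 2 gives a d⁶ configuration.
With 6 monodentate ligands the coordination number is 6.
Six donors around a single metal centre give an octahedral coordination sphere.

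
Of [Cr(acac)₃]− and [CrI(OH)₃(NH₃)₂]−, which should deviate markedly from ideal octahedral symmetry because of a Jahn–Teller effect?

[Cr(acac)₃]−: Ligand charges: each acetylacetonate is −1. With an overall charge of −1 the chromium centre must be in the +2 oxidation state. Chromium is a group-6 element; Cr(II) is therefore d⁴. Acetylacetonate is a weak-field ligand for a first-row metal, so the complex is high-spin. The t₂g³e_g¹ (high-spin) configuration has an unevenly filled e_g set; the Jahn–Teller theorem predicts a tetragonal distortion (typically axial elongation) to lift the degeneracy.
[CrI(OH)₃(NH₃)₂]−: Each iodide is −1; each hydroxide is −1; ammonia is neutral; balancing the −1 overall charge requires Cr(III). Chromium is a group-6 element; Cr(III) is therefore d³. The d³ configuration leaves the e_g set evenly filled (or empty) — no strong Jahn–Teller driving force.

[Cr(acac)₃]−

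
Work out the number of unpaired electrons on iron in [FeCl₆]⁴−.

Ligand charges: each chloride is −1. With an overall charge of −4 the iron centre must be in the +2 oxidation state.
Group 8 minus oxidation state 2 gives a d⁶ configuration.
The spin state decides the count: Chloride is a weak-field ligand for a first-row metal, so the complex is high-spin.
An octahedral high-spin d⁶ ion is t₂g⁴e_g², giving 4 unpaired electrons.

4 unpaired electrons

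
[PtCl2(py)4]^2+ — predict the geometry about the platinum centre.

octahedral

Each chloride is −1; pyridine is neutral; balancing the +2 overall charge requires Pt(IV).
Pt sits in group 10, so the d-electron count is 10 − 4 = 6.
Coordination number: 6.
Six donors around a single metal centre give an octahedral coordination sphere.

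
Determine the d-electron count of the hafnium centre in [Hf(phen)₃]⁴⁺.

Ligand charges: 1,10-phenanthroline is neutral. With an overall charge of +4 the hafnium centre must be in the +4 oxidation state.
Hf sits in group 4, so the d-electron count is 4 − 4 = 0.

d0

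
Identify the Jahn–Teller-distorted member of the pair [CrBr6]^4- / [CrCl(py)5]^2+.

[CrBr6]^4-: Each bromide is −1; balancing the −4 overall charge requires Cr(II). Cr sits in group 6, so the d-electron count is 6 − 2 = 4. Bromide is a weak-field ligand for a first-row metal, so the complex is high-spin. The t₂g³e_g¹ (high-spin) configuration has an unevenly filled e_g set; the Jahn–Teller theorem predicts a tetragonal distortion (typically axial elongation) to lift the degeneracy.
[CrCl(py)5]^2+: Ligand charges: each chloride is −1; pyridine is neutral. With an overall charge of +2 the chromium centre must be in the +3 oxidation state. Cr sits in group 6, so the d-electron count is 6 − 3 = 3. The d³ configuration leaves the e_g set evenly filled (or empty) — no strong Jahn–Teller driving force.

[CrBr6]^4-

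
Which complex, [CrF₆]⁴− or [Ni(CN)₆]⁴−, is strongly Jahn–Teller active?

[CrF₆]⁴−

[CrF₆]⁴−: Ligand charges: each fluoride is −1. With an overall charge of −4 the chromium centre must be in the +2 oxidation state. Cr sits in group 6, so the d-electron count is 6 − 2 = 4. Fluoride is a weak-field ligand for a first-row metal, so the complex is high-spin. The t₂g³e_g¹ (high-spin) configuration has an unevenly filled e_g set; the Jahn–Teller theorem predicts a tetragonal distortion (typically axial elongation) to lift the degeneracy.
[Ni(CN)₆]⁴−: Each cyanide is −1; balancing the −4 overall charge requires Ni(II). Group 10 minus oxidation state 2 gives a d⁸ configuration. The d⁸ configuration leaves the e_g set evenly filled (or empty) — no strong Jahn–Teller driving force.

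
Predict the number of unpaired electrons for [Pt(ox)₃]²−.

0

Each oxalate is −2; balancing the −2 overall charge requires Pt(IV).
Pt sits in group 10, so the d-electron count is 10 − 4 = 6.
Counting donor atoms: 3×oxalate (bidentate) → 6 donors. Coordination number = 6.
The spin state decides the count: a 5d ion has a large Δₒ and is invariably low-spin.
An octahedral low-spin d⁶ ion is t₂g⁶e_g⁰, giving 0 unpaired electrons.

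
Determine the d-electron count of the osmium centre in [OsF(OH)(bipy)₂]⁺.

d5

Each fluoride is −1; each hydroxide is −1; 2,2′-bipyridine is neutral; balancing the +1 overall charge requires Os(III).
Os sits in group 8, so the d-electron count is 8 − 3 = 5.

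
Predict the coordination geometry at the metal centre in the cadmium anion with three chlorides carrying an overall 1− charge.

trigonal planar

Ligand charges: each chloride is −1. With an overall charge of −1 the cadmium centre must be in the +2 oxidation state.
Cd sits in group 12, so the d-electron count is 12 − 2 = 10.
Coordination number: 3.
Three ligands around a d¹⁰ centre minimise repulsion in a trigonal-planar arrangement.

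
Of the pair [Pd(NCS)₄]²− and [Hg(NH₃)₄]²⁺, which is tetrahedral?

[Hg(NH₃)₄]²⁺

For [Pd(NCS)₄]²−: Ligand charges: each isothiocyanate is −1. With an overall charge of −2 the palladium centre must be in the +2 oxidation state. Group 10 minus oxidation state 2 gives a d⁸ configuration. A 4d d⁸ ion has a large crystal-field splitting; square planar leaves the high-energy d_{x²−y²} orbital empty and maximises CFSE. → square planar.
For [Hg(NH₃)₄]²⁺: Ligand charges: ammonia is neutral. With an overall charge of +2 the mercury centre must be in the +2 oxidation state. Group 12 minus oxidation state 2 gives a d¹⁰ configuration. A d¹⁰ ion has no crystal-field stabilisation preference between square planar and tetrahedral, so four ligands adopt the sterically favoured tetrahedral geometry. → tetrahedral.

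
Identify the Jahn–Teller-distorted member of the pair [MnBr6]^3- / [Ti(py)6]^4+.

[MnBr6]^3-

[MnBr6]^3-: Ligand charges: each bromide is −1. With an overall charge of −3 the manganese centre must be in the +3 oxidation state. Manganese is a group-7 element; Mn(III) is therefore d⁴. Bromide is a weak-field ligand for a first-row metal, so the complex is high-spin. The t₂g³e_g¹ (high-spin) configuration has an unevenly filled e_g set; the Jahn–Teller theorem predicts a tetragonal distortion (typically axial elongation) to lift the degeneracy.
[Ti(py)6]^4+: Summing ligand charges against the +4 overall charge gives an oxidation state of +4 for titanium. Titanium is a group-4 element; Ti(IV) is therefore d⁰. The d⁰ configuration leaves the e_g set evenly filled (or empty) — no strong Jahn–Teller driving force.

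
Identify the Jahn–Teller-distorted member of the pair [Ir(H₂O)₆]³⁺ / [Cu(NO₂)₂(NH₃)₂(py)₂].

[Ir(H₂O)₆]³⁺: Summing ligand charges against the +3 overall charge gives an oxidation state of +3 for iridium. Ir sits in group 9, so the d-electron count is 9 − 3 = 6. A 5d ion has a large Δₒ and is invariably low-spin. The d⁶ configuration leaves the e_g set evenly filled (or empty) — no strong Jahn–Teller driving force.
[Cu(NO₂)₂(NH₃)₂(py)₂]: Ligand charges: each nitro (N-bound nitrite) is −1; ammonia is neutral; pyridine is neutral. With an overall charge of 0 the copper centre must be in the +2 oxidation state. Group 11 minus oxidation state 2 gives a d⁹ configuration. The t₂g⁶e_g³ configuration has an unevenly filled e_g set; the Jahn–Teller theorem predicts a tetragonal distortion (typically axial elongation) to lift the degeneracy.

[Cu(NO₂)₂(NH₃)₂(py)₂]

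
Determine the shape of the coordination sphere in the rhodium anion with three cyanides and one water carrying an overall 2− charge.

square planar

Ligand charges: each cyanide is −1; water is neutral. With an overall charge of −2 the rhodium centre must be in the +1 oxidation state.
Rhodium is a group-9 element; Rh(I) is therefore d⁸.
With 4 monodentate ligands the coordination number is 4.
A 4d d⁸ ion has a large crystal-field splitting; square planar leaves the high-energy d_{x²−y²} orbital empty and maximises CFSE.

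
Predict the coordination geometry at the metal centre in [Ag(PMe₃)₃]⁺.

trigonal planar

Ligand charges: trimethylphosphine is neutral. With an overall charge of +1 the silver centre must be in the +1 oxidation state.
Ag sits in group 11, so the d-electron count is 11 − 1 = 10.
Coordination number: 3.
Three ligands around a d¹⁰ centre minimise repulsion in a trigonal-planar arrangement.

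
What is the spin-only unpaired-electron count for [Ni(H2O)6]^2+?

2 unpaired electrons

Summing ligand charges against the +2 overall charge gives an oxidation state of +2 for nickel.
Ni sits in group 10, so the d-electron count is 10 − 2 = 8.
In an octahedral field the d⁸ configuration is t₂g⁶e_g² (only one arrangement possible), giving 2 unpaired electrons.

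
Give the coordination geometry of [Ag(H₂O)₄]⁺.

Ligand charges: water is neutral. With an overall charge of +1 the silver centre must be in the +1 oxidation state.
Silver is a group-11 element; Ag(I) is therefore d¹⁰.
Coordination number: 4.
A d¹⁰ ion has no crystal-field stabilisation preference between square planar and tetrahedral, so four ligands adopt the sterically favoured tetrahedral geometry.

tetrahedral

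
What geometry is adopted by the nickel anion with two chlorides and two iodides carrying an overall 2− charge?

tetrahedral

Summing ligand charges against the −2 overall charge gives an oxidation state of +2 for nickel.
Group 10 minus oxidation state 2 gives a d⁸ configuration.
Coordination number: 4.
Chloride and iodide are weak-field ligands.
With weak-field ligands the CFSE gain from square planar is small, so a 3d d⁸ ion takes the sterically preferred tetrahedral geometry.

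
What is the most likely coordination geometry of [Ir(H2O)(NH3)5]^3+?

Ligand charges: water is neutral; ammonia is neutral. With an overall charge of +3 the iridium centre must be in the +3 oxidation state.
Iridium is a group-9 element; Ir(III) is therefore d⁶.
Coordination number: 6.
Six donors around a single metal centre give an octahedral coordination sphere.

octahedral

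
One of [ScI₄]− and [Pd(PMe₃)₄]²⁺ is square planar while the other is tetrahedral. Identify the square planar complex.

For [ScI₄]−: Summing ligand charges against the −1 overall charge gives an oxidation state of +3 for scandium. Scandium is a group-3 element; Sc(III) is therefore d⁰. A d⁰ ion has no crystal-field stabilisation preference between square planar and tetrahedral, so four ligands adopt the sterically favoured tetrahedral geometry. → tetrahedral.
For [Pd(PMe₃)₄]²⁺: Summing ligand charges against the +2 overall charge gives an oxidation state of +2 for palladium. Group 10 minus oxidation state 2 gives a d⁸ configuration. A 4d d⁸ ion has a large crystal-field splitting; square planar leaves the high-energy d_{x²−y²} orbital empty and maximises CFSE. → square planar.

[Pd(PMe₃)₄]²⁺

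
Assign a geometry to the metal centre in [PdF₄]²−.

Summing ligand charges against the −2 overall charge gives an oxidation state of +2 for palladium.
Group 10 minus oxidation state 2 gives a d⁸ configuration.
With 4 monodentate ligands the coordination number is 4.
A 4d d⁸ ion has a large crystal-field splitting; square planar leaves the high-energy d_{x²−y²} orbital empty and maximises CFSE.

square planar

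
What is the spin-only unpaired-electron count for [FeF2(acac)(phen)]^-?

4 unpaired electrons

Ligand charges: each fluoride is −1; each acetylacetonate is −1; 1,10-phenanthroline is neutral. With an overall charge of −1 the iron centre must be in the +2 oxidation state.
Iron is a group-8 element; Fe(II) is therefore d⁶.
Counting donor atoms: 2×fluoride (monodentate) → 2 donors; 1×acetylacetonate (bidentate) → 2 donors; 1×1,10-phenanthroline (bidentate) → 2 donors. Coordination number = 6.
The spin state decides the count: Acetylacetonate and fluoride are weak-field ligands for a first-row metal, so the complex is high-spin.
An octahedral high-spin d⁶ ion is t₂g⁴e_g², giving 4 unpaired electrons.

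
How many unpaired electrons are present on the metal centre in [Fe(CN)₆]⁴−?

0

Each cyanide is −1; balancing the −4 overall charge requires Fe(II).
Fe sits in group 8, so the d-electron count is 8 − 2 = 6.
The spin state decides the count: Cyanide is a strong-field ligand (high in the spectrochemical series) for a first-row metal, so the complex is low-spin.
An octahedral low-spin d⁶ ion is t₂g⁶e_g⁰, giving 0 unpaired electrons.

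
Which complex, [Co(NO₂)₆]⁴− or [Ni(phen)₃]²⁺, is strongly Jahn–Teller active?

[Co(NO₂)₆]⁴−: Ligand charges: each nitro (N-bound nitrite) is −1. With an overall charge of −4 the cobalt centre must be in the +2 oxidation state. Co sits in group 9, so the d-electron count is 9 − 2 = 7. Nitro (N-bound nitrite) is a strong-field ligand (high in the spectrochemical series) for a first-row metal, so the complex is low-spin. The t₂g⁶e_g¹ (low-spin) configuration has an unevenly filled e_g set; the Jahn–Teller theorem predicts a tetragonal distortion (typically axial elongation) to lift the degeneracy.
[Ni(phen)₃]²⁺: Ligand charges: 1,10-phenanthroline is neutral. With an overall charge of +2 the nickel centre must be in the +2 oxidation state. Nickel is a group-10 element; Ni(II) is therefore d⁸. The d⁸ configuration leaves the e_g set evenly filled (or empty) — no strong Jahn–Teller driving force.

[Co(NO₂)₆]⁴−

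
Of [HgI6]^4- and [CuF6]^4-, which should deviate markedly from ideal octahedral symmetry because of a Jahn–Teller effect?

[CuF6]^4-

[HgI6]^4-: Summing ligand charges against the −4 overall charge gives an oxidation state of +2 for mercury. Hg sits in group 12, so the d-electron count is 12 − 2 = 10. The d¹⁰ configuration leaves the e_g set evenly filled (or empty) — no strong Jahn–Teller driving force.
[CuF6]^4-: Ligand charges: each fluoride is −1. With an overall charge of −4 the copper centre must be in the +2 oxidation state. Copper is a group-11 element; Cu(II) is therefore d⁹. The t₂g⁶e_g³ configuration has an unevenly filled e_g set; the Jahn–Teller theorem predicts a tetragonal distortion (typically axial elongation) to lift the degeneracy.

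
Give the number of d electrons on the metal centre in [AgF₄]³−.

d¹⁰

Each fluoride is −1; balancing the −3 overall charge requires Ag(I).
Ag sits in group 11, so the d-electron count is 11 − 1 = 10.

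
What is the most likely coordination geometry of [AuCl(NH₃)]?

linear

Ligand charges: each chloride is −1; ammonia is neutral. With an overall charge of 0 the gold centre must be in the +1 oxidation state.
Gold is a group-11 element; Au(I) is therefore d¹⁰.
Coordination number: 2.
A d¹⁰ ion with only two ligands adopts a linear arrangement (sp hybridisation; no CFSE preference).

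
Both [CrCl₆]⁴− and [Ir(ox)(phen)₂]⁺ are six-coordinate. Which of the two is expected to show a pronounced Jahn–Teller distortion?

[CrCl₆]⁴−: Summing ligand charges against the −4 overall charge gives an oxidation state of +2 for chromium. Chromium is a group-6 element; Cr(II) is therefore d⁴. Chloride is a weak-field ligand for a first-row metal, so the complex is high-spin. The t₂g³e_g¹ (high-spin) configuration has an unevenly filled e_g set; the Jahn–Teller theorem predicts a tetragonal distortion (typically axial elongation) to lift the degeneracy.
[Ir(ox)(phen)₂]⁺: Ligand charges: each oxalate is −2; 1,10-phenanthroline is neutral. With an overall charge of +1 the iridium centre must be in the +3 oxidation state. Ir sits in group 9, so the d-electron count is 9 − 3 = 6. A 5d ion has a large Δₒ and is invariably low-spin. The d⁶ configuration leaves the e_g set evenly filled (or empty) — no strong Jahn–Teller driving force.

[CrCl₆]⁴−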